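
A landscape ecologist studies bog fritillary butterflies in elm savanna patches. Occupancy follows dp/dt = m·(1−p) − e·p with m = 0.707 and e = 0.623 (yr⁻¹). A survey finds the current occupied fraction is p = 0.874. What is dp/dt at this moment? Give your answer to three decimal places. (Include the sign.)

Colonization term: m·(1−p) = 0.707×0.1260 = 0.08908.
Extinction term: e·p = 0.54450.
dp/dt = 0.08908 − 0.54450 = -0.45542.

-0.455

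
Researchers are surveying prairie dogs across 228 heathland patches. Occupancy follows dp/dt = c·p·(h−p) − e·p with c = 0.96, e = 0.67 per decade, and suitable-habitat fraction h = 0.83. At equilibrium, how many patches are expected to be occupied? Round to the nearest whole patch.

30

p* = h − e/c = 0.83 − 0.6979 = 0.1321.
Expected occupied patches = N × p* = 228 × 0.1321 = 30.11 ≈ 30.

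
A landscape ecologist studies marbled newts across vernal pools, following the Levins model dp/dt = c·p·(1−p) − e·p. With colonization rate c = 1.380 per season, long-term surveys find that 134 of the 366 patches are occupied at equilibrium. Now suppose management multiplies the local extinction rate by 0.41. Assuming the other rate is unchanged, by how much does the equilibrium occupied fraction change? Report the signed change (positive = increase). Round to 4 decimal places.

Observed p* = 134/366 = 0.36612.
Balance c(1−p*) = e gives e = 1.380×(1 − 0.36612) = 0.87475.
New p* = 1 − e/c = 1 − 0.35865/1.38000 = 0.74011.
Δp* = 0.74011 − 0.36612 = +0.37399.

0.3740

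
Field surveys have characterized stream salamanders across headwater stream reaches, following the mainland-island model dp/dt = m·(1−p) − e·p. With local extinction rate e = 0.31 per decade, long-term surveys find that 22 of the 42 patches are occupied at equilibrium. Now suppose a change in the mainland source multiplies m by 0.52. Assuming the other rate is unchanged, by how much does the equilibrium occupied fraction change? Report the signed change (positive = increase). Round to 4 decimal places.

-0.1599

Observed p* = 22/42 = 0.52381.
Balance m(1−p*) = e·p* gives m = e·p*/(1−p*) = 0.31×0.52381/0.47619 = 0.34100.
New p* = m/(m+e) = 0.17732/(0.17732+0.31000) = 0.36387.
Δp* = 0.36387 − 0.52381 = -0.15994.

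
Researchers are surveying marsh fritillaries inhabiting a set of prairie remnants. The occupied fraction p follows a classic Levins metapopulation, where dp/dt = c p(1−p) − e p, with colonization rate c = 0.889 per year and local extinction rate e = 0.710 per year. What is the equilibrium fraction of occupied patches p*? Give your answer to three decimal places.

At equilibrium, colonization balances extinction: c·p*·(1−p*) = e·p*.
So p* = 1 − e/c = 1 − 0.710/0.889 = 1 − 0.7987 = 0.2013.

0.201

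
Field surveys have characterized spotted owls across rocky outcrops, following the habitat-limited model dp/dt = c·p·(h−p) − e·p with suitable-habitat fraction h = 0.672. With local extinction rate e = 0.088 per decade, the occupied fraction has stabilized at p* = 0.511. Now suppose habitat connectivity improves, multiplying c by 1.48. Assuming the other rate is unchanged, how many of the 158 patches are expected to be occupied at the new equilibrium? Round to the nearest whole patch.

89

Balance c(h−p*) = e gives c = e/(0.672 − 0.51100) = 0.088/0.16100 = 0.54658.
New p* = 0.672 − e/c = 0.672 − 0.08800/0.80894 = 0.56322.
Expected occupied = 158 × 0.56322 = 88.99 ≈ 89.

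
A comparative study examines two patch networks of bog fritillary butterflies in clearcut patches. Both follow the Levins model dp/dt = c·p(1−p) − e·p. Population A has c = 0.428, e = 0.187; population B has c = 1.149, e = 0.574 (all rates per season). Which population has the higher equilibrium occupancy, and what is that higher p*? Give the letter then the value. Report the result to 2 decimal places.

A, 0.56

A: p*_A = 1 − 0.187/0.428 = 0.5631.
B: p*_B = 1 − 0.574/1.149 = 0.5004.
A is higher at 0.5631.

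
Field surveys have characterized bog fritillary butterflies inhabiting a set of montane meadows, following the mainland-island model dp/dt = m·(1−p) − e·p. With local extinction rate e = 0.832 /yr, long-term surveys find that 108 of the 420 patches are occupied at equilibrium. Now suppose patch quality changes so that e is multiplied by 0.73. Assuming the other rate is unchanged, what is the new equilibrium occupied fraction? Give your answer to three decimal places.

0.322

Observed p* = 108/420 = 0.25714.
Balance m(1−p*) = e·p* gives m = e·p*/(1−p*) = 0.832×0.25714/0.74286 = 0.28800.
New p* = m/(m+e) = 0.28800/(0.28800+0.60736) = 0.32166.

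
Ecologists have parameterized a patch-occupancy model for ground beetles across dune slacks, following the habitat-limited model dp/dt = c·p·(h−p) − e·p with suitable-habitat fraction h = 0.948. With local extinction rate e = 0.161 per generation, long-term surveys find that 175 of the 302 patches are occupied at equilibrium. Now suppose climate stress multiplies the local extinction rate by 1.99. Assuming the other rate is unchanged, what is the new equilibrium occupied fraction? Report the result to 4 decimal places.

Observed p* = 175/302 = 0.57947.
Balance c(h−p*) = e gives c = e/(0.948 − 0.57947) = 0.161/0.36853 = 0.43687.
New p* = 0.948 − e/c = 0.948 − 0.32039/0.43687 = 0.21462.

0.2146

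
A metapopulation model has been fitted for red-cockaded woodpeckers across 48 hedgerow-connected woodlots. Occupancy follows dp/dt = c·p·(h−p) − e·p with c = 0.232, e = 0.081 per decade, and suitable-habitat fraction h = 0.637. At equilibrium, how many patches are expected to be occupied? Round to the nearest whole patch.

14

p* = h − e/c = 0.637 − 0.3491 = 0.2879.
Expected occupied patches = N × p* = 48 × 0.2879 = 13.82 ≈ 14.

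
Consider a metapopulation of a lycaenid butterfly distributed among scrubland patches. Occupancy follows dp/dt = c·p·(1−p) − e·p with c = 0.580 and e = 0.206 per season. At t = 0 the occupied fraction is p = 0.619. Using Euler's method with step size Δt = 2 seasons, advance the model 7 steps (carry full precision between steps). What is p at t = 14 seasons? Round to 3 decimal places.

0.645

Update rule: p ← p + [c·p·(1−p) − e·p]·Δt with Δt = 2.
step 1: Δp = +0.01855, p = 0.63755
step 2: Δp = +0.00539, p = 0.64293
step 3: Δp = +0.00141, p = 0.64435
step 4: Δp = +0.00036, p = 0.64471
step 5: Δp = +0.00009, p = 0.64480
step 6: Δp = +0.00002, p = 0.64482
step 7: Δp = +0.00001, p = 0.64483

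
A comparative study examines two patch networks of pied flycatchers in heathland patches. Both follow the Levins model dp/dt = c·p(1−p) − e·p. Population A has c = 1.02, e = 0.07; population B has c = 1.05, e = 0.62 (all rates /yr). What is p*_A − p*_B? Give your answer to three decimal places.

A: p*_A = 1 − 0.07/1.02 = 0.9314.
B: p*_B = 1 − 0.62/1.05 = 0.4095.
p*_A − p*_B = 0.9314 − 0.4095 = 0.5218.

0.522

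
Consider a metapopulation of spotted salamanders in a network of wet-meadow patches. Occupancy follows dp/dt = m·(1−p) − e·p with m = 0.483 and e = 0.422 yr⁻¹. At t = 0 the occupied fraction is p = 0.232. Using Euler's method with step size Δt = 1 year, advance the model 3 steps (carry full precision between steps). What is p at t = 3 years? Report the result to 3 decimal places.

0.533

Update rule: p ← p + [m·(1−p) − e·p]·Δt with Δt = 1.
step 1: Δp = +0.27304, p = 0.50504
step 2: Δp = +0.02594, p = 0.53098
step 3: Δp = +0.00246, p = 0.53344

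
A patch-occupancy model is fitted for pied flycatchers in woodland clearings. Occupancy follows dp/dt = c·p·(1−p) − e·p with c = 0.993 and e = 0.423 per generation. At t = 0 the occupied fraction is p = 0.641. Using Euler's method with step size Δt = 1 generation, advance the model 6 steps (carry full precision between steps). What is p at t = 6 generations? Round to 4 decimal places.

0.5743

Update rule: p ← p + [c·p·(1−p) − e·p]·Δt with Δt = 1.
  1  |  dp/dt·Δt = -0.042635  |  p_1 = 0.598365
  2  |  dp/dt·Δt = -0.014466  |  p_2 = 0.583899
  3  |  dp/dt·Δt = -0.005729  |  p_3 = 0.578170
  4  |  dp/dt·Δt = -0.002384  |  p_4 = 0.575786
  5  |  dp/dt·Δt = -0.001011  |  p_5 = 0.574775
  6  |  dp/dt·Δt = -0.000432  |  p_6 = 0.574343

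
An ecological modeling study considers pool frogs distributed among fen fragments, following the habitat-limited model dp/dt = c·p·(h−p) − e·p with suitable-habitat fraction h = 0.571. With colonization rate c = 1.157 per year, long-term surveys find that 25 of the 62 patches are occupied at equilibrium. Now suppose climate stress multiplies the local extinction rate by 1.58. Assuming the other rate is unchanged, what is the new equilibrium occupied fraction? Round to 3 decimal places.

0.306

Observed p* = 25/62 = 0.40323.
Balance c(h−p*) = e gives e = 1.157×(0.571 − 0.40323) = 0.19411.
New p* = 0.571 − e/c = 0.571 − 0.30669/1.15700 = 0.30593.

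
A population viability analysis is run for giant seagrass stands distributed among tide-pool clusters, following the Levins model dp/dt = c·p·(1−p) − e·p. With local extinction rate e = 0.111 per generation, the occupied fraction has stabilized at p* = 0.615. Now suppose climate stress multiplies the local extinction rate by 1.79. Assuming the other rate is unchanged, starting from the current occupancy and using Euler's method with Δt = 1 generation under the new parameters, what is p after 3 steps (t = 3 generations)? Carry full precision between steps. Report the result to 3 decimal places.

0.489

Balance c(1−p*) = e gives c = e/(1 − 0.61500) = 0.111/0.38500 = 0.28831.
Starting from p₀ = 0.61500; update p ← p + (dp/dt)·Δt with the new parameters.
step 1: Δp = -0.05393, p = 0.56107
step 2: Δp = -0.04048, p = 0.52059
step 3: Δp = -0.03148, p = 0.48911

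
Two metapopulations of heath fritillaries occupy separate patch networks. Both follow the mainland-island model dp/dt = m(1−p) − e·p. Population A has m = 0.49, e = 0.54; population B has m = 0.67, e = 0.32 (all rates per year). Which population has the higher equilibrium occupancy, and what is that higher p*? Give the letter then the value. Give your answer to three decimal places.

A: p*_A = m/(m+e) = 0.49/1.0300 = 0.4757.
B: p*_B = 0.67/0.9900 = 0.6768.
B is higher at 0.6768.

B, 0.677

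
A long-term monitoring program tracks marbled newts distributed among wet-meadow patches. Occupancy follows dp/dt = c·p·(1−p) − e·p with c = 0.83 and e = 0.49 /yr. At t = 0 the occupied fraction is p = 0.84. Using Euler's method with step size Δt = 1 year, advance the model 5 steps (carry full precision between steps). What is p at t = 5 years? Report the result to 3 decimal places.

Update rule: p ← p + [c·p·(1−p) − e·p]·Δt with Δt = 1.
  1  |  dp/dt·Δt = -0.300048  |  p_1 = 0.539952
  2  |  dp/dt·Δt = -0.058401  |  p_2 = 0.481551
  3  |  dp/dt·Δt = -0.028742  |  p_3 = 0.452808
  4  |  dp/dt·Δt = -0.016225  |  p_4 = 0.436584
  5  |  dp/dt·Δt = -0.009764  |  p_5 = 0.426820

0.427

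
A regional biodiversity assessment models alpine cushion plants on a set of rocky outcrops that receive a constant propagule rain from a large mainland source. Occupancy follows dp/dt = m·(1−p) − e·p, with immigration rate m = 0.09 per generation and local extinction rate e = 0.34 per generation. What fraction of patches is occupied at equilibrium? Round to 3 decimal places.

Setting dp/dt = 0: m − m·p* = e·p*, so m = (m+e)·p*.
p* = m/(m+e) = 0.09/(0.09+0.34) = 0.09/0.4300 = 0.2093.

0.209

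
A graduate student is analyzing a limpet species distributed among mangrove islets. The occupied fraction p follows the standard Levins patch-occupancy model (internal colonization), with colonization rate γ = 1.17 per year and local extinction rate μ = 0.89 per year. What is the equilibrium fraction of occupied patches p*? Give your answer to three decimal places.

At equilibrium, colonization balances extinction: γ·p*·(1−p*) = μ·p*.
So p* = 1 − μ/γ = 1 − 0.89/1.17 = 1 − 0.7607 = 0.2393.

0.239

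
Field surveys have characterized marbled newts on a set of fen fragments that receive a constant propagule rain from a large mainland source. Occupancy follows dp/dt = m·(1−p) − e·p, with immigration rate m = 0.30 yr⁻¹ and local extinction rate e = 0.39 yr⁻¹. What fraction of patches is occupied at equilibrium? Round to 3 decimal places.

0.435

Setting dp/dt = 0: m − m·p* = e·p*, so m = (m+e)·p*.
p* = m/(m+e) = 0.30/(0.30+0.39) = 0.30/0.6900 = 0.4348.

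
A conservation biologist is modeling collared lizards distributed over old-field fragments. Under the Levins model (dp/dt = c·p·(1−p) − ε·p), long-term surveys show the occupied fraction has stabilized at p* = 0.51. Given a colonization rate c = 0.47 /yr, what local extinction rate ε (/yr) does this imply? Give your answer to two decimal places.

0.23

At equilibrium c(1−p*) = ε.
ε = 0.47 × (1 − 0.51) = 0.47 × 0.4900 = 0.2303.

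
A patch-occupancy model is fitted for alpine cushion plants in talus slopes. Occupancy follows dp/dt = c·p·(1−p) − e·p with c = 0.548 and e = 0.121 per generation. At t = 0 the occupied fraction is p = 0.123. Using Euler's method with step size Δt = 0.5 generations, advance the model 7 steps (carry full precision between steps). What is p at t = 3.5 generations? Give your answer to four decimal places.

Update rule: p ← p + [c·p·(1−p) − e·p]·Δt with Δt = 0.5.
p: 0.12300 → 0.14512  (Δp = +0.02212)
p: 0.14512 → 0.17033  (Δp = +0.02521)
p: 0.17033 → 0.19874  (Δp = +0.02842)
p: 0.19874 → 0.23035  (Δp = +0.03161)
p: 0.23035 → 0.26499  (Δp = +0.03464)
p: 0.26499 → 0.30233  (Δp = +0.03734)
p: 0.30233 → 0.34183  (Δp = +0.03950)

0.3418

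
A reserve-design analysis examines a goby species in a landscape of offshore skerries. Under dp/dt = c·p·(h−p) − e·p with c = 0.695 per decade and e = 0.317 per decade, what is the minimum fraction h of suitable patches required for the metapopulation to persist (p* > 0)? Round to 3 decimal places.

p* = h − e/c is positive only when h > e/c.
h_min = e/c = 0.317/0.695 = 0.4561.

0.456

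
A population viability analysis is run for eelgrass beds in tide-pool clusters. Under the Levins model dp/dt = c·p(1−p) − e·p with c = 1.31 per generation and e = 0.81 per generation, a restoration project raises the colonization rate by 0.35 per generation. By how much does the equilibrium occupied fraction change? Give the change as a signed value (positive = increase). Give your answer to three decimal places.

Before: p* = 1 − 0.81/1.31 = 0.3817.
After the change, c = 1.66, e = 0.81, so p* = 1 − 0.81/1.66 = 0.5120.
Δp* = 0.5120 − 0.3817 = +0.1304.

0.130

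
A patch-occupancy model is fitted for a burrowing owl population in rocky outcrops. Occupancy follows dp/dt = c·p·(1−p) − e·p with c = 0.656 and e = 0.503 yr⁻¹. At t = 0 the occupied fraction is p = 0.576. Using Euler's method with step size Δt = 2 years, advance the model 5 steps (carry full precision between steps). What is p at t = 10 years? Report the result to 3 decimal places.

0.247

Update rule: p ← p + [c·p·(1−p) − e·p]·Δt with Δt = 2.
p: 0.57600 → 0.31697  (Δp = -0.25903)
p: 0.31697 → 0.28214  (Δp = -0.03482)
p: 0.28214 → 0.26404  (Δp = -0.01811)
p: 0.26404 → 0.25337  (Δp = -0.01067)
p: 0.25337 → 0.24667  (Δp = -0.00669)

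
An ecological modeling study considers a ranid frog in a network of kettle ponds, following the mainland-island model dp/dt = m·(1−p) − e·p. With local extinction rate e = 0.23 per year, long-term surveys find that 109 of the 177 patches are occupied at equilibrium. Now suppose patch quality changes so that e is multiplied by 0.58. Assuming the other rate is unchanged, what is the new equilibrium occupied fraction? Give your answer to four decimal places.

0.7343

Observed p* = 109/177 = 0.61582.
Balance m(1−p*) = e·p* gives m = e·p*/(1−p*) = 0.23×0.61582/0.38418 = 0.36868.
New p* = m/(m+e) = 0.36868/(0.36868+0.13340) = 0.73431.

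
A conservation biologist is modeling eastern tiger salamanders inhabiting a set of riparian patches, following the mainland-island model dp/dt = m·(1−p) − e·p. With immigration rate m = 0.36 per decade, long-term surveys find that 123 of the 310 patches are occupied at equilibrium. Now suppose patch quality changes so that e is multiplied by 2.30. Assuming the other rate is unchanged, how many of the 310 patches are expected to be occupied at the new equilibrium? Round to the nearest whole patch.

69

Observed p* = 123/310 = 0.39677.
Balance m(1−p*) = e·p* gives e = m(1−p*)/p* = 0.36×0.60323/0.39677 = 0.54733.
New p* = m/(m+e) = 0.36000/(0.36000+1.25886) = 0.22238.
Expected occupied = 310 × 0.22238 = 68.94 ≈ 69.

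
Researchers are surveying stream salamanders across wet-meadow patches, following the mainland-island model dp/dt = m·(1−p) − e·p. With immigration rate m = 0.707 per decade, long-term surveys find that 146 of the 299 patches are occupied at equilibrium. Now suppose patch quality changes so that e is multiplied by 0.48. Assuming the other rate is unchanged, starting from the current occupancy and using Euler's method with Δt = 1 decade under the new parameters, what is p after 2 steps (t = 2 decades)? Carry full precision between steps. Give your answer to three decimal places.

0.665

Observed p* = 146/299 = 0.48829.
Balance m(1−p*) = e·p* gives e = m(1−p*)/p* = 0.707×0.51171/0.48829 = 0.74090.
Starting from p₀ = 0.48829; update p ← p + (dp/dt)·Δt with the new parameters.
step 1: Δp = +0.18812, p = 0.67642
step 2: Δp = -0.01178, p = 0.66464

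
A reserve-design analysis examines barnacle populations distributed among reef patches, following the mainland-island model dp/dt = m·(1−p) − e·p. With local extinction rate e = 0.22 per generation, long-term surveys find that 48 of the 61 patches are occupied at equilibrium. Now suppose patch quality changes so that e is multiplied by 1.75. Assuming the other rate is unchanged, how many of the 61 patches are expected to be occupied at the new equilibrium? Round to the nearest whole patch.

Observed p* = 48/61 = 0.78689.
Balance m(1−p*) = e·p* gives m = e·p*/(1−p*) = 0.22×0.78689/0.21311 = 0.81233.
New p* = m/(m+e) = 0.81233/(0.81233+0.38500) = 0.67845.
Expected occupied = 61 × 0.67845 = 41.39 ≈ 41.

41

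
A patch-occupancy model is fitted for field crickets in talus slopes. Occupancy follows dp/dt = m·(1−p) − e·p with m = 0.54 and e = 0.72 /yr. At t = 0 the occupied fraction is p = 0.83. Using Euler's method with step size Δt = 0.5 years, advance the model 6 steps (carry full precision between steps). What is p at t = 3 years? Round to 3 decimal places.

0.430

Update rule: p ← p + [m·(1−p) − e·p]·Δt with Δt = 0.5.
  1  |  dp/dt·Δt = -0.252900  |  p_1 = 0.577100
  2  |  dp/dt·Δt = -0.093573  |  p_2 = 0.483527
  3  |  dp/dt·Δt = -0.034622  |  p_3 = 0.448905
  4  |  dp/dt·Δt = -0.012810  |  p_4 = 0.436095
  5  |  dp/dt·Δt = -0.004740  |  p_5 = 0.431355
  6  |  dp/dt·Δt = -0.001754  |  p_6 = 0.429601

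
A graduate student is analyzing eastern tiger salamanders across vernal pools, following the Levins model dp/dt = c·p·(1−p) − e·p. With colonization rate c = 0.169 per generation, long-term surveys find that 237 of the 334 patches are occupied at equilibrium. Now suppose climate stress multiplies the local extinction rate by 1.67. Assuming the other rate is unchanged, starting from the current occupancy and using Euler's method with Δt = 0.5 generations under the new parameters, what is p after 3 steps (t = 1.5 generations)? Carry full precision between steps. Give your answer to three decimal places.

0.677

Observed p* = 237/334 = 0.70958.
Balance c(1−p*) = e gives e = 0.169×(1 − 0.70958) = 0.04908.
Starting from p₀ = 0.70958; update p ← p + (dp/dt)·Δt with the new parameters.
  1  |  dp/dt·Δt = -0.011667  |  p_1 = 0.697914
  2  |  dp/dt·Δt = -0.010787  |  p_2 = 0.687127
  3  |  dp/dt·Δt = -0.009994  |  p_3 = 0.677133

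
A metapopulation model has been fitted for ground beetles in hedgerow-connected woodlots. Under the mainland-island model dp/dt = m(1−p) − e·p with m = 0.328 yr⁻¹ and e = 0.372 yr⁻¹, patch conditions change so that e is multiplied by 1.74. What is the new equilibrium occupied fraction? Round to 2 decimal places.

Before: p* = 0.328/(0.328+0.372) = 0.4686.
After: m = 0.328, e = 0.64728; p* = 0.328/0.9753 = 0.3363.

0.34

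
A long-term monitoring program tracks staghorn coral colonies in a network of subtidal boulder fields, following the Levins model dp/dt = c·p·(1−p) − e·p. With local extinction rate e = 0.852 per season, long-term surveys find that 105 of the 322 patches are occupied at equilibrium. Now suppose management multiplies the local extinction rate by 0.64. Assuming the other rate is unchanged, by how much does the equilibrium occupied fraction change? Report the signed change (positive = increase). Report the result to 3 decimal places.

0.243

Observed p* = 105/322 = 0.32609.
Balance c(1−p*) = e gives c = e/(1 − 0.32609) = 0.852/0.67391 = 1.26426.
New p* = 1 − e/c = 1 − 0.54528/1.26426 = 0.56870.
Δp* = 0.56870 − 0.32609 = +0.24261.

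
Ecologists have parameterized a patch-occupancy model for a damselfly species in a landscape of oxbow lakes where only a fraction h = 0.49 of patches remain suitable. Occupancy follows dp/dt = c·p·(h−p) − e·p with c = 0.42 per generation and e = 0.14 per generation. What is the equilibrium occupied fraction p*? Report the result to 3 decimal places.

0.157

Setting dp/dt = 0 and dividing by p* gives c·(h−p*) = e.
So p* = h − e/c = 0.49 − 0.14/0.42 = 0.49 − 0.3333 = 0.1567.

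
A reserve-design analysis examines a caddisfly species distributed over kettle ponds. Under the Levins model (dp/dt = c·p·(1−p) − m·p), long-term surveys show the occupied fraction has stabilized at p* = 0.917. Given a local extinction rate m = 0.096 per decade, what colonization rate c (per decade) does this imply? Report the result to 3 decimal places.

1.157

At equilibrium c(1−p*) = m, so c = m/(1−p*).
c = 0.096/(1 − 0.917) = 0.096/0.0830 = 1.1566.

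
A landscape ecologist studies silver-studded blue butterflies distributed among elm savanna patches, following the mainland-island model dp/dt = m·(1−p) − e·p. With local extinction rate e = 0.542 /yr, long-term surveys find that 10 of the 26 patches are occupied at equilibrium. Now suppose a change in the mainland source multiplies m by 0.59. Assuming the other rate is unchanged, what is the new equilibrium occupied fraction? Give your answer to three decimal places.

Observed p* = 10/26 = 0.38462.
Balance m(1−p*) = e·p* gives m = e·p*/(1−p*) = 0.542×0.38462/0.61538 = 0.33876.
New p* = m/(m+e) = 0.19987/(0.19987+0.54200) = 0.26941.

0.269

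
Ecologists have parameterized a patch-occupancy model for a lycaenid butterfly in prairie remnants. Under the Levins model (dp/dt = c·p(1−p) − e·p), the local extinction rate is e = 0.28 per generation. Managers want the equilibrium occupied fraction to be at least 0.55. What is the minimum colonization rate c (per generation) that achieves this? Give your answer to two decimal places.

p* = 1 − e/c ≥ 0.55 requires e/c ≤ 0.4500, i.e. c ≥ e/0.4500.
c_min = 0.28/0.4500 = 0.6222.

0.62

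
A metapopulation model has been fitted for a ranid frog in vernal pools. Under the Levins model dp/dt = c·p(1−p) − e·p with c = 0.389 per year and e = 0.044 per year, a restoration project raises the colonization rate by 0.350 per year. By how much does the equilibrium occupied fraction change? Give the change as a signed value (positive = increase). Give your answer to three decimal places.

0.054

Before: p* = 1 − 0.044/0.389 = 0.8869.
After the change, c = 0.739, e = 0.044, so p* = 1 − 0.044/0.739 = 0.9405.
Δp* = 0.9405 − 0.8869 = +0.0536.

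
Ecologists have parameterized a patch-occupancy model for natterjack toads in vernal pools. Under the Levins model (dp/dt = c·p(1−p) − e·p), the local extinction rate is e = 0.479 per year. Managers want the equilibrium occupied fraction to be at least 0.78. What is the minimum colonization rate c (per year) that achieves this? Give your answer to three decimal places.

2.177

p* = 1 − e/c ≥ 0.78 requires e/c ≤ 0.2200, i.e. c ≥ e/0.2200.
c_min = 0.479/0.2200 = 2.1773.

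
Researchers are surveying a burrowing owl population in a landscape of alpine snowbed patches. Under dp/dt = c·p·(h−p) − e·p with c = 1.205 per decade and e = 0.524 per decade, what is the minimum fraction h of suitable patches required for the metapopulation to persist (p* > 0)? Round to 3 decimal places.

p* = h − e/c is positive only when h > e/c.
h_min = e/c = 0.524/1.205 = 0.4349.

0.435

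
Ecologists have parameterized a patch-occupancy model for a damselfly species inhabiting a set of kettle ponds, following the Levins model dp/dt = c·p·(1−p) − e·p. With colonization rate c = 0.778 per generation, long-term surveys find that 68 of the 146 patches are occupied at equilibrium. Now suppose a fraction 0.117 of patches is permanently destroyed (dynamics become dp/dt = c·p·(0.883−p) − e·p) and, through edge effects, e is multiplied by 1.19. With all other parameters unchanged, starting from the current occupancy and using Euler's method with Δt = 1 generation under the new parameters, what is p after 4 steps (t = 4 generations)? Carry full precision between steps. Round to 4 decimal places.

Observed p* = 68/146 = 0.46575.
Balance c(1−p*) = e gives e = 0.778×(1 − 0.46575) = 0.41564.
Starting from p₀ = 0.46575; update p ← p + (dp/dt)·Δt with the new parameters.
p: 0.46575 → 0.38658  (Δp = -0.07918)
p: 0.38658 → 0.34467  (Δp = -0.04190)
p: 0.34467 → 0.31855  (Δp = -0.02613)
p: 0.31855 → 0.30088  (Δp = -0.01767)

0.3009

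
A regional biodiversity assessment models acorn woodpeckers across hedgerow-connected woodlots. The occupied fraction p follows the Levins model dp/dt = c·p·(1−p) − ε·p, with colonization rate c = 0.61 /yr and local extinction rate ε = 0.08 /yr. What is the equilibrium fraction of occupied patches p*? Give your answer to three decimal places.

0.869

At equilibrium, colonization balances extinction: c·p*·(1−p*) = ε·p*.
So p* = 1 − ε/c = 1 − 0.08/0.61 = 1 − 0.1311 = 0.8689.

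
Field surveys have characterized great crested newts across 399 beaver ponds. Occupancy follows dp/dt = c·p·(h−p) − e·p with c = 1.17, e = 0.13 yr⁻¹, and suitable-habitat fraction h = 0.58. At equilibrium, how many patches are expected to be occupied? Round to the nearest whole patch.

p* = h − e/c = 0.58 − 0.1111 = 0.4689.
Expected occupied patches = N × p* = 399 × 0.4689 = 187.09 ≈ 187.

187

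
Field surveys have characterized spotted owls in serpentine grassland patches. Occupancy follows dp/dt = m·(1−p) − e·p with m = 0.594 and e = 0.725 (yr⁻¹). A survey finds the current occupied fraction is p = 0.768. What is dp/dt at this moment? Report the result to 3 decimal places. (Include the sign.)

Colonization term: m·(1−p) = 0.594×0.2320 = 0.13781.
Extinction term: e·p = 0.55680.
dp/dt = 0.13781 − 0.55680 = -0.41899.

-0.419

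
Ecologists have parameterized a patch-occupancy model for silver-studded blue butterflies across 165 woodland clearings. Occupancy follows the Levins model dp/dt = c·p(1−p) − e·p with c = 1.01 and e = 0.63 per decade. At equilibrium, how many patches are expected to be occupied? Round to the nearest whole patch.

62

p* = 1 − e/c = 1 − 0.63/1.01 = 0.3762.
Expected occupied patches = N × p* = 165 × 0.3762 = 62.08 ≈ 62.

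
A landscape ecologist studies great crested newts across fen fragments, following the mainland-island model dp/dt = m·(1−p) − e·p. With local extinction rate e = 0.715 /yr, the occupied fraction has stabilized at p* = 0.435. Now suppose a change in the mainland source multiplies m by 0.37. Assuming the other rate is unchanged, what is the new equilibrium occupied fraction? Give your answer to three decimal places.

0.222

Balance m(1−p*) = e·p* gives m = e·p*/(1−p*) = 0.715×0.43500/0.56500 = 0.55049.
New p* = m/(m+e) = 0.20368/(0.20368+0.71500) = 0.22171.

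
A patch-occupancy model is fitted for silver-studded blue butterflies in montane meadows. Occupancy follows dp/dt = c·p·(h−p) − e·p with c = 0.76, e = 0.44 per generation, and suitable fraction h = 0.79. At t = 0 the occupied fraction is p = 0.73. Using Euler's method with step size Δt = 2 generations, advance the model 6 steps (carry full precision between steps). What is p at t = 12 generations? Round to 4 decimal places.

Update rule: p ← p + [c·p·(h−p) − e·p]·Δt with Δt = 2.
  1  |  dp/dt·Δt = -0.575824  |  p_1 = 0.154176
  2  |  dp/dt·Δt = +0.013329  |  p_2 = 0.167505
  3  |  dp/dt·Δt = +0.011088  |  p_3 = 0.178592
  4  |  dp/dt·Δt = +0.008812  |  p_4 = 0.187404
  5  |  dp/dt·Δt = +0.006736  |  p_5 = 0.194141
  6  |  dp/dt·Δt = +0.004991  |  p_6 = 0.199131

0.1991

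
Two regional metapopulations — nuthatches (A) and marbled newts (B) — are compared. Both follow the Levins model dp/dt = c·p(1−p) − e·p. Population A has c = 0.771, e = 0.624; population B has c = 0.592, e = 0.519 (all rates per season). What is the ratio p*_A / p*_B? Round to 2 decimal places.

A: p*_A = 1 − 0.624/0.771 = 0.1907.
B: p*_B = 1 − 0.519/0.592 = 0.1233.
p*_A / p*_B = 0.1907/0.1233 = 1.5462.

1.55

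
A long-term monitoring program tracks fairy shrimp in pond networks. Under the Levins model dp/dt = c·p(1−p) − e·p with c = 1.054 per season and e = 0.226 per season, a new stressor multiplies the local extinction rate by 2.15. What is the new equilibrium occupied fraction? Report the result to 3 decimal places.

0.539

Before: p* = 1 − 0.226/1.054 = 0.7856.
After the change, c = 1.054, e = 0.4859, so p* = 1 − 0.4859/1.054 = 0.5390.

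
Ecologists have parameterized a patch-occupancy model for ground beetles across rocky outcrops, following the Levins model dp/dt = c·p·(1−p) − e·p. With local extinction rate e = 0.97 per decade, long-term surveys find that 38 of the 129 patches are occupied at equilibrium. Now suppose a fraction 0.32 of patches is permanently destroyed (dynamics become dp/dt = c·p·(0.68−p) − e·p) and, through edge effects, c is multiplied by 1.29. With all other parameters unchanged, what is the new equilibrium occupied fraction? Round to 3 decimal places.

Observed p* = 38/129 = 0.29457.
Balance c(1−p*) = e gives c = e/(1 − 0.29457) = 0.97/0.70543 = 1.37505.
New p* = 0.68 − e/c = 0.68 − 0.97000/1.77381 = 0.13315.

0.133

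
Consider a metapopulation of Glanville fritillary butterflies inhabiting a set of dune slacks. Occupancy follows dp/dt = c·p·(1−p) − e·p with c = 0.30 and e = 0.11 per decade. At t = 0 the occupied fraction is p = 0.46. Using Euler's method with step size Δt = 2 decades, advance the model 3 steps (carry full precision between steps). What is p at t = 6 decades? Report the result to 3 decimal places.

Update rule: p ← p + [c·p·(1−p) − e·p]·Δt with Δt = 2.
p: 0.46000 → 0.50784  (Δp = +0.04784)
p: 0.50784 → 0.54608  (Δp = +0.03824)
p: 0.54608 → 0.57467  (Δp = +0.02859)

0.575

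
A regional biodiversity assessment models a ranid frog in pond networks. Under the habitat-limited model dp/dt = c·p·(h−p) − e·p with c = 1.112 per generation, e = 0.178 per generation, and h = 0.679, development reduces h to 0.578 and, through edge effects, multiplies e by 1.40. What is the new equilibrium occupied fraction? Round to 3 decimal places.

0.354

Before: p* = h − e/c = 0.679 − 0.178/1.112 = 0.679 − 0.1601 = 0.5189.
After: c = 1.112, e = 0.2492, h = 0.578; p* = 0.578 − 0.2492/1.112 = 0.3539.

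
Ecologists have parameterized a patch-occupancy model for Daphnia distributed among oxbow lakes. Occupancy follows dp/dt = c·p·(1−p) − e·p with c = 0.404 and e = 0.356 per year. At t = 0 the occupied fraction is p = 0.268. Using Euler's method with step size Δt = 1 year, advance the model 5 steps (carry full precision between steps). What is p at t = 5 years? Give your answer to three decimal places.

Update rule: p ← p + [c·p·(1−p) − e·p]·Δt with Δt = 1.
p: 0.26800 → 0.25185  (Δp = -0.01615)
p: 0.25185 → 0.23831  (Δp = -0.01354)
p: 0.23831 → 0.22681  (Δp = -0.01151)
p: 0.22681 → 0.21691  (Δp = -0.00990)
p: 0.21691 → 0.20831  (Δp = -0.00860)

0.208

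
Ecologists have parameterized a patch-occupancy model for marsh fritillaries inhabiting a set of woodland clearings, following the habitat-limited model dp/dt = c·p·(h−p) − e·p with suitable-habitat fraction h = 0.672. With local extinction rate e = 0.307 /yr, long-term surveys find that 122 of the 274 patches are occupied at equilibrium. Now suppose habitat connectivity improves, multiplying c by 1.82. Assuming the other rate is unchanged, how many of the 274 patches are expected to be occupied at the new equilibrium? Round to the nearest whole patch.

150

Observed p* = 122/274 = 0.44526.
Balance c(h−p*) = e gives c = e/(0.672 − 0.44526) = 0.307/0.22674 = 1.35397.
New p* = 0.672 − e/c = 0.672 − 0.30700/2.46423 = 0.54742.
Expected occupied = 274 × 0.54742 = 149.99 ≈ 150.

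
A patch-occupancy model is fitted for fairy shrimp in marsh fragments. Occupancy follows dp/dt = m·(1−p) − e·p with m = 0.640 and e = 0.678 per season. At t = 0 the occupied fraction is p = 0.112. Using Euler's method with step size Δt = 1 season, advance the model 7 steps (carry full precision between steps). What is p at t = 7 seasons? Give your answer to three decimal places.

Update rule: p ← p + [m·(1−p) − e·p]·Δt with Δt = 1.
p: 0.11200 → 0.60438  (Δp = +0.49238)
p: 0.60438 → 0.44781  (Δp = -0.15658)
p: 0.44781 → 0.49760  (Δp = +0.04979)
p: 0.49760 → 0.48176  (Δp = -0.01583)
p: 0.48176 → 0.48680  (Δp = +0.00504)
p: 0.48680 → 0.48520  (Δp = -0.00160)
p: 0.48520 → 0.48571  (Δp = +0.00051)

0.486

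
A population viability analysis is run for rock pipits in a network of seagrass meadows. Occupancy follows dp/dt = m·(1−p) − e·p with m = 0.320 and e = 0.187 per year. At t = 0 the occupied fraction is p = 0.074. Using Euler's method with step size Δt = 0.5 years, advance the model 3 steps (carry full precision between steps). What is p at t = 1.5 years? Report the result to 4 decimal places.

0.3994

Update rule: p ← p + [m·(1−p) − e·p]·Δt with Δt = 0.5.
  1  |  dp/dt·Δt = +0.141241  |  p_1 = 0.215241
  2  |  dp/dt·Δt = +0.105436  |  p_2 = 0.320677
  3  |  dp/dt·Δt = +0.078708  |  p_3 = 0.399386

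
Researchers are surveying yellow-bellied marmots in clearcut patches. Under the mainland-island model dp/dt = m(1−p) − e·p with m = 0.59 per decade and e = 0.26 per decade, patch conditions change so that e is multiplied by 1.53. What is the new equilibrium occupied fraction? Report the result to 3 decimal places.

0.597

Before: p* = 0.59/(0.59+0.26) = 0.6941.
After: m = 0.59, e = 0.3978; p* = 0.59/0.9878 = 0.5973.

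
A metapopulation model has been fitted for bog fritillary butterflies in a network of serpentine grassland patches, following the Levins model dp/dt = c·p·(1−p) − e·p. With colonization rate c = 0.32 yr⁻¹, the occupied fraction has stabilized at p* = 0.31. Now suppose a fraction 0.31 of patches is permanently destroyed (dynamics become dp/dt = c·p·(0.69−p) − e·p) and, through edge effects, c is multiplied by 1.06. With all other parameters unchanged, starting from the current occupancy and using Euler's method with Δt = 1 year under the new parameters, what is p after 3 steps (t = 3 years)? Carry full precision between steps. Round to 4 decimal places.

Balance c(1−p*) = e gives e = 0.32×(1 − 0.31000) = 0.22080.
Starting from p₀ = 0.31000; update p ← p + (dp/dt)·Δt with the new parameters.
step 1: Δp = -0.02849, p = 0.28151
step 2: Δp = -0.02315, p = 0.25836
step 3: Δp = -0.01922, p = 0.23914

0.2391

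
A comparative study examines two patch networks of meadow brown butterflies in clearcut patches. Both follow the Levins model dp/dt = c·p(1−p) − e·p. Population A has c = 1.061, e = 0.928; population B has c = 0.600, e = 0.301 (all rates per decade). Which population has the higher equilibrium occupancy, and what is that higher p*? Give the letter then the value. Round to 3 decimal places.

B, 0.498

A: p*_A = 1 − 0.928/1.061 = 0.1254.
B: p*_B = 1 − 0.301/0.600 = 0.4983.
B is higher at 0.4983.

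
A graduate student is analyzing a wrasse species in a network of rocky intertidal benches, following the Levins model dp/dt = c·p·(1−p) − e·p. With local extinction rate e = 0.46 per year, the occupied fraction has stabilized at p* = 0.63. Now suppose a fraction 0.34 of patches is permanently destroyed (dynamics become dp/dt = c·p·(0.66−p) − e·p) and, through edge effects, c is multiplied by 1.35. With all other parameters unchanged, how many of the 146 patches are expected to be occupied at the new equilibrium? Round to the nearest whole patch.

Balance c(1−p*) = e gives c = e/(1 − 0.63000) = 0.46/0.37000 = 1.24324.
New p* = 0.66 − e/c = 0.66 − 0.46000/1.67837 = 0.38592.
Expected occupied = 146 × 0.38592 = 56.34 ≈ 56.

56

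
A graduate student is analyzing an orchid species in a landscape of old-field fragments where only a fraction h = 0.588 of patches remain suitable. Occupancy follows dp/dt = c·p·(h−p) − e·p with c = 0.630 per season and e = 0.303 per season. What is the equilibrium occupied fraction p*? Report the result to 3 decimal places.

Setting dp/dt = 0 and dividing by p* gives c·(h−p*) = e.
So p* = h − e/c = 0.588 − 0.303/0.630 = 0.588 − 0.4810 = 0.1070.

0.107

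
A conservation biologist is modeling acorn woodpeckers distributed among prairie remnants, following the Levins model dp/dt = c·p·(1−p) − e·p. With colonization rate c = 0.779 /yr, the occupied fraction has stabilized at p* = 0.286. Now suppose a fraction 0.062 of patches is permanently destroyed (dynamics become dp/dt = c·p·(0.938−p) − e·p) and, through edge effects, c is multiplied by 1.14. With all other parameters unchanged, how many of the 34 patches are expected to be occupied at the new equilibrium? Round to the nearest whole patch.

11

Balance c(1−p*) = e gives e = 0.779×(1 − 0.28600) = 0.55621.
New p* = 0.938 − e/c = 0.938 − 0.55621/0.88806 = 0.31168.
Expected occupied = 34 × 0.31168 = 10.60 ≈ 11.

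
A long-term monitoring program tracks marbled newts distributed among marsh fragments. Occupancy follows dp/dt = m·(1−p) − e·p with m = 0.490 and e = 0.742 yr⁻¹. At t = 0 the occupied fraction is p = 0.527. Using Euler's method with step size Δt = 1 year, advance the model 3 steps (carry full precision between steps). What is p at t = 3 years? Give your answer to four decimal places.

Update rule: p ← p + [m·(1−p) − e·p]·Δt with Δt = 1.
step 1: Δp = -0.15926, p = 0.36774
step 2: Δp = +0.03695, p = 0.40469
step 3: Δp = -0.00857, p = 0.39611

0.3961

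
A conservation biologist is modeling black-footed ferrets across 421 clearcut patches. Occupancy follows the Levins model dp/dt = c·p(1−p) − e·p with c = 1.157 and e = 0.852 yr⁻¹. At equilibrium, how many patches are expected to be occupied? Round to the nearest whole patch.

p* = 1 − e/c = 1 − 0.852/1.157 = 0.2636.
Expected occupied patches = N × p* = 421 × 0.2636 = 110.98 ≈ 111.

111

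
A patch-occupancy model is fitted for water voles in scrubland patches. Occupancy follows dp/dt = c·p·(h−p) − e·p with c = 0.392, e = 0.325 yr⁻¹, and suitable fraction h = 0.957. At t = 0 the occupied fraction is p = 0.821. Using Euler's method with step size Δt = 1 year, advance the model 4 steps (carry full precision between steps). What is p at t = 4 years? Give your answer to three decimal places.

0.371

Update rule: p ← p + [c·p·(h−p) − e·p]·Δt with Δt = 1.
step 1: Δp = -0.22306, p = 0.59794
step 2: Δp = -0.11017, p = 0.48777
step 3: Δp = -0.06881, p = 0.41897
step 4: Δp = -0.04780, p = 0.37117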